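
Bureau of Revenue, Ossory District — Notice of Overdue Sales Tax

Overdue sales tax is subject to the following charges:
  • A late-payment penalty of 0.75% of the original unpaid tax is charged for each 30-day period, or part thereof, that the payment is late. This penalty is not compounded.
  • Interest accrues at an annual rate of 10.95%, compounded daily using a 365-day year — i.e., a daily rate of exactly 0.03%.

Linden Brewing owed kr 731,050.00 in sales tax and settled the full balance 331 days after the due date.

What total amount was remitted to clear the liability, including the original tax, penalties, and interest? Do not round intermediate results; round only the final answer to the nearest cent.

Penalty periods: ⌈331/30⌉ = 12; penalty = 12 × 0.75% × kr 731,050.00 = kr 65,794.50
Interest: kr 731,050.00 × ((1 + 0.0003)^331 − 1) = kr 731,050.00 × 0.10438112… = kr 76,307.8196…
Total = kr 731,050.00 + kr 65,794.5000 + kr 76,307.8196… = kr 873,152.32

kr 873,152.32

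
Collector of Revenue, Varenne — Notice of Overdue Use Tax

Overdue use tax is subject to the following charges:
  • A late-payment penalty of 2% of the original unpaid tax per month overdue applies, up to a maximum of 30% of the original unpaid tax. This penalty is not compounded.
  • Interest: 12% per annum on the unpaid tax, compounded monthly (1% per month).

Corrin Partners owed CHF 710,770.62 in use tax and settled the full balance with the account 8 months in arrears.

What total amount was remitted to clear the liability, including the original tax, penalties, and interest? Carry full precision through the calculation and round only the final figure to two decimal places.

Penalty: 8 × 2% × CHF 710,770.62 = CHF 113,723.30… (below the 30% cap of CHF 213,231.19…)
Interest: CHF 710,770.62 × ((1 + 0.01)^8 − 1) = CHF 710,770.62 × 0.0828567… = CHF 58,892.1120…
Total = CHF 710,770.62 + CHF 113,723.2992 + CHF 58,892.1120… = CHF 883,386.03

CHF 883,386.03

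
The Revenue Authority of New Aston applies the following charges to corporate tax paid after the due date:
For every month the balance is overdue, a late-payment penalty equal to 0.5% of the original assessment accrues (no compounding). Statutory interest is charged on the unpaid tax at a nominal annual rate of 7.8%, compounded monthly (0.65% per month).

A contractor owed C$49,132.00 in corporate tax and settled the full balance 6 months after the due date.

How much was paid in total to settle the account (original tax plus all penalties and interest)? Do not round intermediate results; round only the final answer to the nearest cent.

Late-payment penalty = 0.5% × C$49,132.00 × 6 mo = C$1,473.96
Interest: C$49,132.00 × ((1 + 0.0065)^6 − 1) = C$49,132.00 × 0.0396393… = C$1,947.5566…
Total = C$49,132.00 + C$1,473.9600 + C$1,947.5566… = C$52,553.52

C$52,553.52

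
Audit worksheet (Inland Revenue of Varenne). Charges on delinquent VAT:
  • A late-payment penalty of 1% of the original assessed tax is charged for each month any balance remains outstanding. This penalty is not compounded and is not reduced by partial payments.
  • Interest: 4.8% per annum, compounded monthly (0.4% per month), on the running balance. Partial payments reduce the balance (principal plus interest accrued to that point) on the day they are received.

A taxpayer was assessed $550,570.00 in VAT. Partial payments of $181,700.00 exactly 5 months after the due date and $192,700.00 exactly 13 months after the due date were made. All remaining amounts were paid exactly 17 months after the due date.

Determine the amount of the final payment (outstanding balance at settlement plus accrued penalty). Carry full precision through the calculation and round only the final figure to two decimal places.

$296,410.19

Balance at month 5: $550,570.0000 × (1 + 0.004)^5 = $561,669.8443…
After $181,700.00 payment: $561,669.8443… − $181,700.00 = $379,969.8443…
Balance at month 13: $379,969.8443… × (1 + 0.004)^8 = $392,300.4744…
After $192,700.00 payment: $392,300.4744… − $192,700.00 = $199,600.4744…
Balance at month 17: $199,600.4744… × (1 + 0.004)^4 = $202,813.2948…
Penalty: 17 × 1% × $550,570.00 = $93,596.90
Final settlement = outstanding balance + penalty = $202,813.2948… + $93,596.90 = $296,410.19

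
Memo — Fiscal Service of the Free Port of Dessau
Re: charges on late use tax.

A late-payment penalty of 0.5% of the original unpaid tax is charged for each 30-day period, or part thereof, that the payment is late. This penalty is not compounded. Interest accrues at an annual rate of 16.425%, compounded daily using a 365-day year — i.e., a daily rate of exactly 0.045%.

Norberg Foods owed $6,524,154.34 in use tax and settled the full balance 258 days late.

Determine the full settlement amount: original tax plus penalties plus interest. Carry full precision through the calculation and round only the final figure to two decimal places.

Penalty periods: ⌈258/30⌉ = 9; penalty = 9 × 0.5% × $6,524,154.34 = $293,586.95…
Interest: $6,524,154.34 × ((1 + 0.00045)^258 − 1) = $6,524,154.34 × 0.12307885… = $802,985.4011…
Total = $6,524,154.34 + $293,586.9453 + $802,985.4011… = $7,620,726.69

$7,620,726.69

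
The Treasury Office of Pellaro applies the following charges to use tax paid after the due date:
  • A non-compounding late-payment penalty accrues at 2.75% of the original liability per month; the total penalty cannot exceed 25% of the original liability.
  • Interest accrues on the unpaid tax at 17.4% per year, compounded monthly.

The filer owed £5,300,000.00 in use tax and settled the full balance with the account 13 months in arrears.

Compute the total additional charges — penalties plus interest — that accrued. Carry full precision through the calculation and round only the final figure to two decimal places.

Penalty (uncapped): 13 × 2.75% × £5,300,000.00 = £1,894,750.00; cap = 25% × £5,300,000.00 = £1,325,000.00 → penalty = £1,325,000.00
Interest (17.4%/yr ÷ 12 = 1.45%/month): £5,300,000.00 × ((1 + 0.0145)^13 − 1) = £1,090,760.4288…
Penalties + interest = £1,325,000.0000 + £1,090,760.4288… = £2,415,760.43

£2,415,760.43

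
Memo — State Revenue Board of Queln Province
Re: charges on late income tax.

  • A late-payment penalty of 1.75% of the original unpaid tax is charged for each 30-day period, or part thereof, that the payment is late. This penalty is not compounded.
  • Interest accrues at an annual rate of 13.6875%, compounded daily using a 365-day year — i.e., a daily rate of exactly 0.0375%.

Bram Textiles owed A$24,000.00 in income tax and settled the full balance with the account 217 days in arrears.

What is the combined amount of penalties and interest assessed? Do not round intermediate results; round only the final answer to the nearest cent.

Penalty periods: ⌈217/30⌉ = 8; penalty = 8 × 1.75% × A$24,000.00 = A$3,360.00
Interest: A$24,000.00 × ((1 + 0.000375)^217 − 1) = A$24,000.00 × 0.08476106… = A$2,034.2656…
Penalties + interest = A$3,360.0000 + A$2,034.2656… = A$5,394.27

A$5,394.27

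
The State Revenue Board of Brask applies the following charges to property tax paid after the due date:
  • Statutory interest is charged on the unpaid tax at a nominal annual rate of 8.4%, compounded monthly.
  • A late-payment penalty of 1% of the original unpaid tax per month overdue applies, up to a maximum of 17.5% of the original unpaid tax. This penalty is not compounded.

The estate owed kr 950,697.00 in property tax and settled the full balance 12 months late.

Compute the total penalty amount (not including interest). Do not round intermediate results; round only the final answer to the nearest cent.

kr 114,083.64

Penalty: 12 × 1% × kr 950,697.00 = kr 114,083.64 (below the 17.5% cap of kr 166,371.98…)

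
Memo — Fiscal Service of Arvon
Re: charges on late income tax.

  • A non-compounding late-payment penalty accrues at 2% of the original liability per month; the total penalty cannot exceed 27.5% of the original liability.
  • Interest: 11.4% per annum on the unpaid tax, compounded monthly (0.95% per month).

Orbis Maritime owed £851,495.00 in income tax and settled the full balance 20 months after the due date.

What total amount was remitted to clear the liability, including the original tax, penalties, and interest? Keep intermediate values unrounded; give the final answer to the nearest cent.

Penalty (uncapped): 20 × 2% × £851,495.00 = £340,598.00; cap = 27.5% × £851,495.00 = £234,161.13… → penalty = £234,161.13…
Interest: £851,495.00 × ((1 + 0.0095)^20 − 1) = £851,495.00 × 0.2081656… = £177,251.9668…
Total = £851,495.00 + £234,161.1250 + £177,251.9668… = £1,262,908.09

£1,262,908.09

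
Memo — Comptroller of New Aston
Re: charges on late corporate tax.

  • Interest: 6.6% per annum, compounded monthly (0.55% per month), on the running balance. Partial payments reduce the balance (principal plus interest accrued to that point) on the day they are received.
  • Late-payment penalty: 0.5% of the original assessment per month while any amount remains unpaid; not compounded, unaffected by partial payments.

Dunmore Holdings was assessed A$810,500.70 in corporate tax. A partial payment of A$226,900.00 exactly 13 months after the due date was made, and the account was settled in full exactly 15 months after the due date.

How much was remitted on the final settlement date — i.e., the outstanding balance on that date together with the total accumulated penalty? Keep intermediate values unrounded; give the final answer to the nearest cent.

Balance at month 13: A$810,500.7000 × (1 + 0.0055)^13 = A$870,402.9783…
After A$226,900.00 payment: A$870,402.9783… − A$226,900.00 = A$643,502.9783…
Balance at month 15: A$643,502.9783… × (1 + 0.0055)^2 = A$650,600.9770…
Penalty: 15 × 0.5% × A$810,500.70 = A$60,787.55…
Final settlement = outstanding balance + penalty = A$650,600.9770… + A$60,787.55… = A$711,388.53

A$711,388.53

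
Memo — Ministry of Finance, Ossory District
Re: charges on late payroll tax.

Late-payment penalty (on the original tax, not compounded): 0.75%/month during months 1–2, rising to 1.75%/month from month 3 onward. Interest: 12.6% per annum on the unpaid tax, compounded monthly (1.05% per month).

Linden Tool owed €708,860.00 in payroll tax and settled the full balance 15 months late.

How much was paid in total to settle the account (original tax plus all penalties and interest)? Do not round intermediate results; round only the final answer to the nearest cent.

Penalty, months 1–2: 2 × 0.75% × €708,860.00 = €10,632.90
Penalty, months 3–15: 13 × 1.75% × €708,860.00 = €161,265.65
Interest: €708,860.00 × ((1 + 0.0105)^15 − 1) = €708,860.00 × 0.1696200… = €120,236.7985…
Total = €708,860.00 + €171,898.5500 + €120,236.7985… = €1,000,995.35

€1,000,995.35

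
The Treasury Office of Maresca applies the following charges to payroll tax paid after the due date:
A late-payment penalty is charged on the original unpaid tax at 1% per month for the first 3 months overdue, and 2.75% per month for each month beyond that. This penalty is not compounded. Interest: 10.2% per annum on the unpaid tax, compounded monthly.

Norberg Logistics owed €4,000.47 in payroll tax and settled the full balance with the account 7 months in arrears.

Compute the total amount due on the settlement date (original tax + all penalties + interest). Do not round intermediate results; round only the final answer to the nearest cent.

€4,804.72

Penalty, months 1–3: 3 × 1% × €4,000.47 = €120.01…
Penalty, months 4–7: 4 × 2.75% × €4,000.47 = €440.05…
Interest (10.2%/yr ÷ 12 = 0.85%/month): €4,000.47 × ((1 + 0.0085)^7 − 1) = €244.1844…
Total = €4,000.47 + €560.0658 + €244.1844… = €4,804.72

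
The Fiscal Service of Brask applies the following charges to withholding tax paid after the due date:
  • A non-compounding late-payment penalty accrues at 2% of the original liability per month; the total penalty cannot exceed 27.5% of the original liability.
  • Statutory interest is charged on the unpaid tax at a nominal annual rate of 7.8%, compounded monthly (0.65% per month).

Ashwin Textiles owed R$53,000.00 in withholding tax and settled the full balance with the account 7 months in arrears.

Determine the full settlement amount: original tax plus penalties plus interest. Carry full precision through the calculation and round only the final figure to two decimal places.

Penalty: 7 × 2% × R$53,000.00 = R$7,420.00 (below the 27.5% cap of R$14,575.00)
Interest: R$53,000.00 × ((1 + 0.0065)^7 − 1) = R$53,000.00 × 0.0463969… = R$2,459.0370…
Total = R$53,000.00 + R$7,420.0000 + R$2,459.0370… = R$62,879.04

R$62,879.04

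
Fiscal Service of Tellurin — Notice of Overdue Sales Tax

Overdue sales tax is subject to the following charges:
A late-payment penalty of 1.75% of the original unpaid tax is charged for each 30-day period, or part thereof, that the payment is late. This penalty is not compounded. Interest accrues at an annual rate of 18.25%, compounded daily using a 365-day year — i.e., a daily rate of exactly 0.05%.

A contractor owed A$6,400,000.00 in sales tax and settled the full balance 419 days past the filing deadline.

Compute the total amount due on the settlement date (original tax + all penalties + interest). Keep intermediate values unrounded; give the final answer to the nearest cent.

A$9,459,179.63

Penalty periods: ⌈419/30⌉ = 14; penalty = 14 × 1.75% × A$6,400,000.00 = A$1,568,000.00
Interest: A$6,400,000.00 × ((1 + 0.0005)^419 − 1) = A$6,400,000.00 × 0.23299682… = A$1,491,179.6271…
Total = A$6,400,000.00 + A$1,568,000.0000 + A$1,491,179.6271… = A$9,459,179.63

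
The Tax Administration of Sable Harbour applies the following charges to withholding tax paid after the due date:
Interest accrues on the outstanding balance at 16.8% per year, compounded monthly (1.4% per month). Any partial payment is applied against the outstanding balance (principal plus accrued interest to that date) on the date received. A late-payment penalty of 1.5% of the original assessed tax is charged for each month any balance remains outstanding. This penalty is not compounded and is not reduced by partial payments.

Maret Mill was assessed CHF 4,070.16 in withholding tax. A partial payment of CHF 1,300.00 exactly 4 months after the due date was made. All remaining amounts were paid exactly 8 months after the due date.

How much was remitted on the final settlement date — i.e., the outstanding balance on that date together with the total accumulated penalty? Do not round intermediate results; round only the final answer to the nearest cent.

Balance at month 4: CHF 4,070.1600 × (1 + 0.014)^4 = CHF 4,302.9203…
After CHF 1,300.00 payment: CHF 4,302.9203… − CHF 1,300.00 = CHF 3,002.9203…
Balance at month 8: CHF 3,002.9203… × (1 + 0.014)^4 = CHF 3,174.6483…
Penalty: 8 × 1.5% × CHF 4,070.16 = CHF 488.42…
Final settlement = outstanding balance + penalty = CHF 3,174.6483… + CHF 488.42… = CHF 3,663.07

CHF 3,663.07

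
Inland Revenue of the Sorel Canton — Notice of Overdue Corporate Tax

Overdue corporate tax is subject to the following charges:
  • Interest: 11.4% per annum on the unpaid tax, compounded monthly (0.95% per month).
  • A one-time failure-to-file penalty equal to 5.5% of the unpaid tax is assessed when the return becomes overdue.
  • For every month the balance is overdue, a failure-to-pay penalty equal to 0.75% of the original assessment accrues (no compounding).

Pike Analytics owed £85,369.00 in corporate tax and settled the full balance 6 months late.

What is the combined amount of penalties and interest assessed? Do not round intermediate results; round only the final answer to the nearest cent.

£13,519.98

Failure-to-file penalty: 5.5% × £85,369.00 = £4,695.30…
Failure-to-pay penalty: 6 × 0.75% × £85,369.00 = £3,841.61…
Interest: £85,369.00 × ((1 + 0.0095)^6 − 1) = £85,369.00 × 0.0583710… = £4,983.0756…
Penalties + interest = £8,536.9000 + £4,983.0756… = £13,519.98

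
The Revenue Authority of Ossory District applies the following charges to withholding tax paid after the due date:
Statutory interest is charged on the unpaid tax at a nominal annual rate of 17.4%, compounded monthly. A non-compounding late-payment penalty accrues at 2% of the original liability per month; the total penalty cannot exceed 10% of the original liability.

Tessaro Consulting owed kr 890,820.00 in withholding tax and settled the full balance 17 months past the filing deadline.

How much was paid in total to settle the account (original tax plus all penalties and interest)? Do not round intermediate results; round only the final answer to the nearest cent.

Penalty (uncapped): 17 × 2% × kr 890,820.00 = kr 302,878.80; cap = 10% × kr 890,820.00 = kr 89,082.00 → penalty = kr 89,082.00
Interest (17.4%/yr ÷ 12 = 1.45%/month): kr 890,820.00 × ((1 + 0.0145)^17 − 1) = kr 247,003.3244…
Total = kr 890,820.00 + kr 89,082.0000 + kr 247,003.3244… = kr 1,226,905.32

kr 1,226,905.32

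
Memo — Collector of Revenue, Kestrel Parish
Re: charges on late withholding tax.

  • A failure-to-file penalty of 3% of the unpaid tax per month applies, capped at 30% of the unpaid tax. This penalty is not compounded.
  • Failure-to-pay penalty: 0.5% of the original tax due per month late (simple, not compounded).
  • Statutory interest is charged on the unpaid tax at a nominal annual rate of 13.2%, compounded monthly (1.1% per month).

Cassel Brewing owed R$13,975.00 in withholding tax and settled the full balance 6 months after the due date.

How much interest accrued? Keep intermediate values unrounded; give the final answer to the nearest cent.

R$948.09

Interest: R$13,975.00 × ((1 + 0.011)^6 − 1) = R$13,975.00 × 0.0678418… = R$948.0897…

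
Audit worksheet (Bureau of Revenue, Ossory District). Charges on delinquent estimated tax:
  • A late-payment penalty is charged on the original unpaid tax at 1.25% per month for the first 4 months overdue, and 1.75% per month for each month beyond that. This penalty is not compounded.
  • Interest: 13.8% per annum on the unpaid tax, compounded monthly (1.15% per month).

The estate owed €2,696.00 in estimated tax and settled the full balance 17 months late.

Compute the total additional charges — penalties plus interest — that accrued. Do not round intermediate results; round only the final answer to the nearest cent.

€1,326.60

Penalty, months 1–4: 4 × 1.25% × €2,696.00 = €134.80
Penalty, months 5–17: 13 × 1.75% × €2,696.00 = €613.34
Interest: €2,696.00 × ((1 + 0.0115)^17 − 1) = €2,696.00 × 0.2145631… = €578.4621…
Penalties + interest = €748.1400 + €578.4621… = €1,326.60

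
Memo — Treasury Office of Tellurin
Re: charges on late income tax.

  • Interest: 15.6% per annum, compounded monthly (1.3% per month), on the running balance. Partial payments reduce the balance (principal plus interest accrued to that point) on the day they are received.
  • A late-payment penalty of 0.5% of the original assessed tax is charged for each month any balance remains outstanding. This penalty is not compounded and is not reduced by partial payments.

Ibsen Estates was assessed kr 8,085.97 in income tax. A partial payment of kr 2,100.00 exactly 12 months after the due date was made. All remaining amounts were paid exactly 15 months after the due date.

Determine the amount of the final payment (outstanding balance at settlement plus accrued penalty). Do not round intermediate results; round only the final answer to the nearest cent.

kr 8,238.11

Balance at month 12: kr 8,085.9700 × (1 + 0.013)^12 = kr 9,441.5972…
After kr 2,100.00 payment: kr 9,441.5972… − kr 2,100.00 = kr 7,341.5972…
Balance at month 15: kr 7,341.5972… × (1 + 0.013)^3 = kr 7,631.6578…
Penalty: 15 × 0.5% × kr 8,085.97 = kr 606.45…
Final settlement = outstanding balance + penalty = kr 7,631.6578… + kr 606.45… = kr 8,238.11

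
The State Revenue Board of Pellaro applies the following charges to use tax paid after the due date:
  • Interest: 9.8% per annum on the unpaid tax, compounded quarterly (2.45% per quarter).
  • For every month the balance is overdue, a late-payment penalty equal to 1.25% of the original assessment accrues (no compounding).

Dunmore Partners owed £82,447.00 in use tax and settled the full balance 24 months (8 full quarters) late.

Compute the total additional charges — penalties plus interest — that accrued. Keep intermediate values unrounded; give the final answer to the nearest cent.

£42,349.42

Late-payment penalty: 24 × 1.25% × £82,447.00 = £24,734.10
Interest: £82,447.00 × ((1 + 0.0245)^8 − 1) = £82,447.00 × 0.2136563… = £17,615.3180…
Penalties + interest = £24,734.1000 + £17,615.3180… = £42,349.42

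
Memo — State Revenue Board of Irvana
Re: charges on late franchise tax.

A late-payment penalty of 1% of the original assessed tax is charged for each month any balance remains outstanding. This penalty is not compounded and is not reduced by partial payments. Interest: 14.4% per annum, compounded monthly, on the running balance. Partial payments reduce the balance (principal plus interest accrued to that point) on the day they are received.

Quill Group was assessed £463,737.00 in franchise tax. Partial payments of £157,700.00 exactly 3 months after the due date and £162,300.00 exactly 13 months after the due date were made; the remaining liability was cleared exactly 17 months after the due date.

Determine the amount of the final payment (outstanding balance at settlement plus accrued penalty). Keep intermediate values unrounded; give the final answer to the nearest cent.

Monthly rate = 14.4% ÷ 12 = 1.2%
Balance at month 3: £463,737.0000 × (1 + 0.012)^3 = £480,632.6677…
After £157,700.00 payment: £480,632.6677… − £157,700.00 = £322,932.6677…
Balance at month 13: £322,932.6677… × (1 + 0.012)^10 = £363,845.5815…
After £162,300.00 payment: £363,845.5815… − £162,300.00 = £201,545.5815…
Balance at month 17: £201,545.5815… × (1 + 0.012)^4 = £211,395.3021…
Penalty: 17 × 1% × £463,737.00 = £78,835.29
Final settlement = outstanding balance + penalty = £211,395.3021… + £78,835.29 = £290,230.59

£290,230.59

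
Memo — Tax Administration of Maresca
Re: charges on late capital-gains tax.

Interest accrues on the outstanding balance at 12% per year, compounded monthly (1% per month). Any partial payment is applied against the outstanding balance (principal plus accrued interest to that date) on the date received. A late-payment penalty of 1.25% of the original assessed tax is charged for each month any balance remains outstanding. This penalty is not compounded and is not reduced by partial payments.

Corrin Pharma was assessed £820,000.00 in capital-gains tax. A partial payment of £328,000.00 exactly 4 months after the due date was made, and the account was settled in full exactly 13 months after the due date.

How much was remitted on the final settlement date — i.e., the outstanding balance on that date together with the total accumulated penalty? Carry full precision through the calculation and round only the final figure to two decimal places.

£707,757.72

Balance at month 4: £820,000.0000 × (1 + 0.01)^4 = £853,295.2882
After £328,000.00 payment: £853,295.2882 − £328,000.00 = £525,295.2882
Balance at month 13: £525,295.2882 × (1 + 0.01)^9 = £574,507.7205…
Penalty: 13 × 1.25% × £820,000.00 = £133,250.00
Final settlement = outstanding balance + penalty = £574,507.7205… + £133,250.00 = £707,757.72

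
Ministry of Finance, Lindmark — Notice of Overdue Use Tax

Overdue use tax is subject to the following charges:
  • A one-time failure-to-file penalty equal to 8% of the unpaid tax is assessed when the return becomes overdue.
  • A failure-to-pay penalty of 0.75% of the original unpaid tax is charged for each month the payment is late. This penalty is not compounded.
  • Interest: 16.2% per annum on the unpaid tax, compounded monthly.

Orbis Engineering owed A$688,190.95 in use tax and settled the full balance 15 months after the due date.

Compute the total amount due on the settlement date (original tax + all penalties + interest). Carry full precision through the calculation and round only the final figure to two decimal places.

A$973,998.33

Failure-to-file penalty: 8% × A$688,190.95 = A$55,055.28…
Failure-to-pay penalty = 0.75% × A$688,190.95 × 15 mo = A$77,421.48…
Interest (16.2%/yr ÷ 12 = 1.35%/month): A$688,190.95 × ((1 + 0.0135)^15 − 1) = A$153,330.6205…
Total = A$688,190.95 + A$132,476.7579… + A$153,330.6205… = A$973,998.33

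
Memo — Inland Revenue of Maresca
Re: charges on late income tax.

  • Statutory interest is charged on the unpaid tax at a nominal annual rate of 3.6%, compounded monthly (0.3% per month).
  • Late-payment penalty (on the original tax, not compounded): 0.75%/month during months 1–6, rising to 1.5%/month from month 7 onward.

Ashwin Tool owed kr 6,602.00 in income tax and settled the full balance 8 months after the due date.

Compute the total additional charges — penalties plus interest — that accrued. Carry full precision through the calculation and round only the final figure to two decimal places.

kr 655.27

Penalty, months 1–6: 6 × 0.75% × kr 6,602.00 = kr 297.09
Penalty, months 7–8: 2 × 1.5% × kr 6,602.00 = kr 198.06
Interest: kr 6,602.00 × ((1 + 0.003)^8 − 1) = kr 6,602.00 × 0.0242535… = kr 160.1217…
Penalties + interest = kr 495.1500 + kr 160.1217… = kr 655.27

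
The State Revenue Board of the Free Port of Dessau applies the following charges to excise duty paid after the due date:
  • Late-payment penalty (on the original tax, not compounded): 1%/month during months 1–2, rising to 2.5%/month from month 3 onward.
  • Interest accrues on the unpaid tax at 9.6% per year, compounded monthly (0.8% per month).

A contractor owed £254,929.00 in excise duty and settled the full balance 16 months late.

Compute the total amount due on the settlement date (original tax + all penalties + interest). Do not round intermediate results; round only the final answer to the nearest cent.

£383,916.53

Penalty, months 1–2: 2 × 1% × £254,929.00 = £5,098.58
Penalty, months 3–16: 14 × 2.5% × £254,929.00 = £89,225.15
Interest: £254,929.00 × ((1 + 0.008)^16 − 1) = £254,929.00 × 0.1359743… = £34,663.7974…
Total = £254,929.00 + £94,323.7300 + £34,663.7974… = £383,916.53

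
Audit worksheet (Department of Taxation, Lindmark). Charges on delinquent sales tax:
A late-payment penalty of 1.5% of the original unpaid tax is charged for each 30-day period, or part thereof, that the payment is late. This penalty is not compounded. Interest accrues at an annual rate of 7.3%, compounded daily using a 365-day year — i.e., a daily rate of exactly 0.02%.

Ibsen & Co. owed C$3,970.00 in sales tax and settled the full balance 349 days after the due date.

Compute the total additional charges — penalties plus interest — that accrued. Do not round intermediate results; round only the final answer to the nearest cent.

Penalty periods: ⌈349/30⌉ = 12; penalty = 12 × 1.5% × C$3,970.00 = C$714.60
Interest: C$3,970.00 × ((1 + 0.0002)^349 − 1) = C$3,970.00 × 0.07228622… = C$286.9763…
Penalties + interest = C$714.6000 + C$286.9763… = C$1,001.58

C$1,001.58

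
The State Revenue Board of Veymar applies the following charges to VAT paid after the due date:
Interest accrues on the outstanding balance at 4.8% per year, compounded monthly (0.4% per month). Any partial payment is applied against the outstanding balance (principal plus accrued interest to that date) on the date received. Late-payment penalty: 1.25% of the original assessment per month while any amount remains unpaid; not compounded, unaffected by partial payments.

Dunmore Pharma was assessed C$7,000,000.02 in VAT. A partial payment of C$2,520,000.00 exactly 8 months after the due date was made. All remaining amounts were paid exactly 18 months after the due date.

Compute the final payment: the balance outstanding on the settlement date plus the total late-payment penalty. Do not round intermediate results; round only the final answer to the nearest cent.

C$6,473,873.25

Balance at month 8: C$7,000,000.0200 × (1 + 0.004)^8 = C$7,227,161.2345…
After C$2,520,000.00 payment: C$7,227,161.2345… − C$2,520,000.00 = C$4,707,161.2345…
Balance at month 18: C$4,707,161.2345… × (1 + 0.004)^10 = C$4,898,873.2452…
Penalty: 18 × 1.25% × C$7,000,000.02 = C$1,575,000.00…
Final settlement = outstanding balance + penalty = C$4,898,873.2452… + C$1,575,000.00… = C$6,473,873.25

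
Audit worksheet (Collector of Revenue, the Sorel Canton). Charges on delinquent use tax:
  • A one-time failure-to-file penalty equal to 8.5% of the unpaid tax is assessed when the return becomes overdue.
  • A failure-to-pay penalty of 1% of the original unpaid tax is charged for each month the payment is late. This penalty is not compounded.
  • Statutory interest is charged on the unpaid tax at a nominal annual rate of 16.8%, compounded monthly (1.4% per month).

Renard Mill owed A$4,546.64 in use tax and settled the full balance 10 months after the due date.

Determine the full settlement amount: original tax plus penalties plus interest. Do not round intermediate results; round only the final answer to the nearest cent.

Failure-to-file penalty: 8.5% × A$4,546.64 = A$386.46…
Failure-to-pay penalty: 10 × 1% × A$4,546.64 = A$454.66…
Interest: A$4,546.64 × ((1 + 0.014)^10 − 1) = A$4,546.64 × 0.1491575… = A$678.1654…
Total = A$4,546.64 + A$841.1284 + A$678.1654… = A$6,065.93

A$6,065.93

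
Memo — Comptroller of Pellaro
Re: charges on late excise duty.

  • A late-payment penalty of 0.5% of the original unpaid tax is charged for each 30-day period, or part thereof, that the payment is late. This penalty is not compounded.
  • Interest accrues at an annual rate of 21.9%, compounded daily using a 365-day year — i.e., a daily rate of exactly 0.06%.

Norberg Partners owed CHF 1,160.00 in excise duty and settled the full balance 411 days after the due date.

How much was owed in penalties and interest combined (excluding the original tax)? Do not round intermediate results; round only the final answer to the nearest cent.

Penalty periods: ⌈411/30⌉ = 14; penalty = 14 × 0.5% × CHF 1,160.00 = CHF 81.20
Interest: CHF 1,160.00 × ((1 + 0.0006)^411 − 1) = CHF 1,160.00 × 0.27957252… = CHF 324.3041…
Penalties + interest = CHF 81.2000 + CHF 324.3041… = CHF 405.50

CHF 405.50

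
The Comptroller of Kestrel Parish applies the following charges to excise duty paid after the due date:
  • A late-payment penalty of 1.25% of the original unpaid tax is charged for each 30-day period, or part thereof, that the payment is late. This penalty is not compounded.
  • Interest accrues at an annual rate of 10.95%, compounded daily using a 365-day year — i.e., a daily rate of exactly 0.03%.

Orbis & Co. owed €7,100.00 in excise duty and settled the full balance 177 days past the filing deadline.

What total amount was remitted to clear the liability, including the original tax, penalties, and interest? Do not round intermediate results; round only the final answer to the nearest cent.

Penalty periods: ⌈177/30⌉ = 6; penalty = 6 × 1.25% × €7,100.00 = €532.50
Interest: €7,100.00 × ((1 + 0.0003)^177 − 1) = €7,100.00 × 0.05452670… = €387.1395…
Total = €7,100.00 + €532.5000 + €387.1395… = €8,019.64

€8,019.64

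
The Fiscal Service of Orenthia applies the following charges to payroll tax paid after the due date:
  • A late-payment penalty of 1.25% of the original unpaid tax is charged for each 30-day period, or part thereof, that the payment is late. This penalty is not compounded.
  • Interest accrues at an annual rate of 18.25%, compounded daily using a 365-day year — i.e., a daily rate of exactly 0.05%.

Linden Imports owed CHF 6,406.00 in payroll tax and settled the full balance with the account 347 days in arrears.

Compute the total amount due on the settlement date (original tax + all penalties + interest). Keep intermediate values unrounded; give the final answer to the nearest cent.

Penalty periods: ⌈347/30⌉ = 12; penalty = 12 × 1.25% × CHF 6,406.00 = CHF 960.90
Interest: CHF 6,406.00 × ((1 + 0.0005)^347 − 1) = CHF 6,406.00 × 0.18940911… = CHF 1,213.3548…
Total = CHF 6,406.00 + CHF 960.9000 + CHF 1,213.3548… = CHF 8,580.25

CHF 8,580.25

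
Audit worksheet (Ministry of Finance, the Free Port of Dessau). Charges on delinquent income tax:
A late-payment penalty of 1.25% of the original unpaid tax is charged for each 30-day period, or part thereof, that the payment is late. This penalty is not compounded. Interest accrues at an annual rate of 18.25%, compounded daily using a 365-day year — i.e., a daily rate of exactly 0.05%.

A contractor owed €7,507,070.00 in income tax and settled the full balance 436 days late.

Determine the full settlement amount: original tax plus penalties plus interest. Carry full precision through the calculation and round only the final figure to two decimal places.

€10,742,762.18

Penalty periods: ⌈436/30⌉ = 15; penalty = 15 × 1.25% × €7,507,070.00 = €1,407,575.63…
Interest: €7,507,070.00 × ((1 + 0.0005)^436 − 1) = €7,507,070.00 × 0.24351932… = €1,828,116.5557…
Total = €7,507,070.00 + €1,407,575.6250 + €1,828,116.5557… = €10,742,762.18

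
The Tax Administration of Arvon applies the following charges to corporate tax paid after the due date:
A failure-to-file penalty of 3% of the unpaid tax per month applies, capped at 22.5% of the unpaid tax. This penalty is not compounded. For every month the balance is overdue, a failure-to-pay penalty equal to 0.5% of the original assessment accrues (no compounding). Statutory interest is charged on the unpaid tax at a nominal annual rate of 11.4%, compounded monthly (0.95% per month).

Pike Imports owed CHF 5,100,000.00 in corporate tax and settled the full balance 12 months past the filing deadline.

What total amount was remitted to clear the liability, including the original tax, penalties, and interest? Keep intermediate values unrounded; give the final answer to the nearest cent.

CHF 7,166,261.00

Failure-to-file: 12 × 3% × CHF 5,100,000.00 = CHF 1,836,000.00, capped at 22.5% × CHF 5,100,000.00 = CHF 1,147,500.00
Failure-to-pay penalty: 12 × 0.5% × CHF 5,100,000.00 = CHF 306,000.00
Interest: CHF 5,100,000.00 × ((1 + 0.0095)^12 − 1) = CHF 5,100,000.00 × 0.1201492… = CHF 612,761.0030…
Total = CHF 5,100,000.00 + CHF 1,453,500.0000 + CHF 612,761.0030… = CHF 7,166,261.00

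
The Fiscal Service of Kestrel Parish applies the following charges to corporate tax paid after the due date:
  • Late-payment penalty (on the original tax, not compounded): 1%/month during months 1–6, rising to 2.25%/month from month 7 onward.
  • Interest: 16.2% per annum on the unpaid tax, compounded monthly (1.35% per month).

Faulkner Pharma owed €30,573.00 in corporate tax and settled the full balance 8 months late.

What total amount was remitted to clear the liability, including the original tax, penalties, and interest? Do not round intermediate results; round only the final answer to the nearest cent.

Penalty, months 1–6: 6 × 1% × €30,573.00 = €1,834.38
Penalty, months 7–8: 2 × 2.25% × €30,573.00 = €1,375.79…
Interest: €30,573.00 × ((1 + 0.0135)^8 − 1) = €30,573.00 × 0.1132431… = €3,462.1823…
Total = €30,573.00 + €3,210.1650 + €3,462.1823… = €37,245.35

€37,245.35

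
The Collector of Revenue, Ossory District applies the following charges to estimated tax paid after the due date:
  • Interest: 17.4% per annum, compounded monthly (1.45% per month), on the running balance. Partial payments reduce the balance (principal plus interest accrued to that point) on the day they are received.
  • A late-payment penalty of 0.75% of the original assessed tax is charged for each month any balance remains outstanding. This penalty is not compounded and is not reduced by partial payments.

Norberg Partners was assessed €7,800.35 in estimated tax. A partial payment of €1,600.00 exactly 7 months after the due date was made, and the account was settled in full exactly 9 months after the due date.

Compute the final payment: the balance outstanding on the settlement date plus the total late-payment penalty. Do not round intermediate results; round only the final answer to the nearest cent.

Balance at month 7: €7,800.3500 × (1 + 0.0145)^7 = €8,627.3705…
After €1,600.00 payment: €8,627.3705… − €1,600.00 = €7,027.3705…
Balance at month 9: €7,027.3705… × (1 + 0.0145)^2 = €7,232.6418…
Penalty: 9 × 0.75% × €7,800.35 = €526.52…
Final settlement = outstanding balance + penalty = €7,232.6418… + €526.52… = €7,759.17

€7,759.17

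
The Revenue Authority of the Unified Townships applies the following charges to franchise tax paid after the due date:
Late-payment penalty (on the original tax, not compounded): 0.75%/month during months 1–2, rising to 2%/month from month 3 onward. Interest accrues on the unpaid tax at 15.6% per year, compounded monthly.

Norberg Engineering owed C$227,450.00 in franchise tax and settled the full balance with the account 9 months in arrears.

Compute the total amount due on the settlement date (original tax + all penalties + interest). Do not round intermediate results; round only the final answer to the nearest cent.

Penalty, months 1–2: 2 × 0.75% × C$227,450.00 = C$3,411.75
Penalty, months 3–9: 7 × 2% × C$227,450.00 = C$31,843.00
Interest (15.6%/yr ÷ 12 = 1.3%/month): C$227,450.00 × ((1 + 0.013)^9 − 1) = C$28,038.2605…
Total = C$227,450.00 + C$35,254.7500 + C$28,038.2605… = C$290,743.01

C$290,743.01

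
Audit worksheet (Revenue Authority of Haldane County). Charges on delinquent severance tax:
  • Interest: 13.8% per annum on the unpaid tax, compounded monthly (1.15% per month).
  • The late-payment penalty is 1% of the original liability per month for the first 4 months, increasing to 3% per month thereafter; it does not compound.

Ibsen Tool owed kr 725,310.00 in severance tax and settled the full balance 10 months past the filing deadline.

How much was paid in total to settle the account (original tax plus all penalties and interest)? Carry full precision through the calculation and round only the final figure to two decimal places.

kr 972,740.42

Penalty, months 1–4: 4 × 1% × kr 725,310.00 = kr 29,012.40
Penalty, months 5–10: 6 × 3% × kr 725,310.00 = kr 130,555.80
Interest: kr 725,310.00 × ((1 + 0.0115)^10 − 1) = kr 725,310.00 × 0.1211375… = kr 87,862.2250…
Total = kr 725,310.00 + kr 159,568.2000 + kr 87,862.2250… = kr 972,740.42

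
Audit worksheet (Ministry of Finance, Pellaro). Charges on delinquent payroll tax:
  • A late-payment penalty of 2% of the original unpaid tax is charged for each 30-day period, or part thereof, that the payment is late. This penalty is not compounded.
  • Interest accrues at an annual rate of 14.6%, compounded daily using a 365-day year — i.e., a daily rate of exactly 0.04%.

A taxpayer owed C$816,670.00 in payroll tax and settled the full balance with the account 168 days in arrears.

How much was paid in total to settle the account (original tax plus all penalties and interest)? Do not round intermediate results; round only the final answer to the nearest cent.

C$971,424.87

Penalty periods: ⌈168/30⌉ = 6; penalty = 6 × 2% × C$816,670.00 = C$98,000.40
Interest: C$816,670.00 × ((1 + 0.0004)^168 − 1) = C$816,670.00 × 0.06949499… = C$56,754.4722…
Total = C$816,670.00 + C$98,000.4000 + C$56,754.4722… = C$971,424.87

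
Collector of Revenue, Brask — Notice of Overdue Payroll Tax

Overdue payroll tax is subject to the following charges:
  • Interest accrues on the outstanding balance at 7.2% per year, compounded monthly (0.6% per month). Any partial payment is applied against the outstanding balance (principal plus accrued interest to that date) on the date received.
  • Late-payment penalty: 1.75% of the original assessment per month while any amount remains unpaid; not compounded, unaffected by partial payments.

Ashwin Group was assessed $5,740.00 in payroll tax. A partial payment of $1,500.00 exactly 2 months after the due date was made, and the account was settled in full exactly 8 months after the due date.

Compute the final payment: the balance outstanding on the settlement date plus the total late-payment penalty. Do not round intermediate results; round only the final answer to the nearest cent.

Balance at month 2: $5,740.0000 × (1 + 0.006)^2 = $5,809.0866…
After $1,500.00 payment: $5,809.0866… − $1,500.00 = $4,309.0866…
Balance at month 8: $4,309.0866… × (1 + 0.006)^6 = $4,466.5594…
Penalty: 8 × 1.75% × $5,740.00 = $803.60
Final settlement = outstanding balance + penalty = $4,466.5594… + $803.60 = $5,270.16

$5,270.16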